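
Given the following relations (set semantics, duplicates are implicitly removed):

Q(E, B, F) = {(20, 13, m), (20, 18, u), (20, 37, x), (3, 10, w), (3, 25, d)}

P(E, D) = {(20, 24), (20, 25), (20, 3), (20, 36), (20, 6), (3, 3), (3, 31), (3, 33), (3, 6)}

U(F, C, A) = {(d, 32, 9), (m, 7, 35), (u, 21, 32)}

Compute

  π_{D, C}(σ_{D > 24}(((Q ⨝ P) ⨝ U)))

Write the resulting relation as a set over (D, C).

{(25, 21), (25, 7), (31, 32), (33, 32), (36, 21), (36, 7)}

Natural join on E: {(20, 13, m, 24), (20, 13, m, 25), (20, 13, m, 3), (20, 13, m, 36), (20, 13, m, 6), (20, 18, u, 24), (20, 18, u, 25), (20, 18, u, 3), (20, 18, u, 36), (20, 18, u, 6), (20, 37, x, 24), (20, 37, x, 25), (20, 37, x, 3), (20, 37, x, 36), (20, 37, x, 6), (3, 10, w, 3), (3, 10, w, 31), (3, 10, w, 33), (3, 10, w, 6), (3, 25, d, 3), (3, 25, d, 31), (3, 25, d, 33), (3, 25, d, 6)}
Natural join on F: {(20, 13, m, 24, 7, 35), (20, 13, m, 25, 7, 35), (20, 13, m, 3, 7, 35), (20, 13, m, 36, 7, 35), (20, 13, m, 6, 7, 35), (20, 18, u, 24, 21, 32), (20, 18, u, 25, 21, 32), (20, 18, u, 3, 21, 32), (20, 18, u, 36, 21, 32), (20, 18, u, 6, 21, 32), (3, 25, d, 3, 32, 9), (3, 25, d, 31, 32, 9), (3, 25, d, 33, 32, 9), (3, 25, d, 6, 32, 9)}
σ[D > 24]: keep tuples satisfying D > 24 → {(20, 13, m, 25, 7, 35), (20, 13, m, 36, 7, 35), (20, 18, u, 25, 21, 32), (20, 18, u, 36, 21, 32), (3, 25, d, 31, 32, 9), (3, 25, d, 33, 32, 9)}
π_{D, C} gives {(25, 21), (25, 7), (31, 32), (33, 32), (36, 21), (36, 7)}.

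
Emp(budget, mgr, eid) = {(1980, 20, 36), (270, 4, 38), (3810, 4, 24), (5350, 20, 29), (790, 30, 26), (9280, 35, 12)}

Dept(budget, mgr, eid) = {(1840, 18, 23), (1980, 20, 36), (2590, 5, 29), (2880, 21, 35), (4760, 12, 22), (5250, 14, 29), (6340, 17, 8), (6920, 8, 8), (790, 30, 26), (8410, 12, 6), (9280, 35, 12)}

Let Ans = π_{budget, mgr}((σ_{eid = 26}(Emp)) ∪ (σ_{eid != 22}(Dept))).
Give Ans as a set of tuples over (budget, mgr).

{(1840, 18), (1980, 20), (2590, 5), (2880, 21), (5250, 14), (6340, 17), (6920, 8), (790, 30), (8410, 12), (9280, 35)}

Filtering on eid = 26 leaves {(790, 30, 26)}.
Filtering on eid != 22 leaves {(1840, 18, 23), (1980, 20, 36), (2590, 5, 29), (2880, 21, 35), (5250, 14, 29), (6340, 17, 8), (6920, 8, 8), (790, 30, 26), (8410, 12, 6), (9280, 35, 12)}.
Taking the union: {(1840, 18, 23), (1980, 20, 36), (2590, 5, 29), (2880, 21, 35), (5250, 14, 29), (6340, 17, 8), (6920, 8, 8), (790, 30, 26), (8410, 12, 6), (9280, 35, 12)}
Projecting to budget, mgr: {(1840, 18), (1980, 20), (2590, 5), (2880, 21), (5250, 14), (6340, 17), (6920, 8), (790, 30), (8410, 12), (9280, 35)}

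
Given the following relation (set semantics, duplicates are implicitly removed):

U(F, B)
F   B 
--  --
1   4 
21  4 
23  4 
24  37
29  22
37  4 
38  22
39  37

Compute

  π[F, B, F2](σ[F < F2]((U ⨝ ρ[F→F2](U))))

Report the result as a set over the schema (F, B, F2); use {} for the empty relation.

ρ[F→F2]: schema becomes (F2, B); tuples unchanged.
U ⋈ ρ[F→F2](U) (natural join on B): {(1, 4, 1), (1, 4, 21), (1, 4, 23), (1, 4, 37), (21, 4, 1), (21, 4, 21), (21, 4, 23), (21, 4, 37), (23, 4, 1), (23, 4, 21), (23, 4, 23), (23, 4, 37), (24, 37, 24), (24, 37, 39), (29, 22, 29), (29, 22, 38), (37, 4, 1), (37, 4, 21), (37, 4, 23), (37, 4, 37), (38, 22, 29), (38, 22, 38), (39, 37, 24), (39, 37, 39)}
Filtering on F < F2 leaves {(1, 4, 21), (1, 4, 23), (1, 4, 37), (21, 4, 23), (21, 4, 37), (23, 4, 37), (24, 37, 39), (29, 22, 38)}.
Keep only column(s) F, B, F2: {(1, 4, 21), (1, 4, 23), (1, 4, 37), (21, 4, 23), (21, 4, 37), (23, 4, 37), (24, 37, 39), (29, 22, 38)}

{(1, 4, 21), (1, 4, 23), (1, 4, 37), (21, 4, 23), (21, 4, 37), (23, 4, 37), (24, 37, 39), (29, 22, 38)}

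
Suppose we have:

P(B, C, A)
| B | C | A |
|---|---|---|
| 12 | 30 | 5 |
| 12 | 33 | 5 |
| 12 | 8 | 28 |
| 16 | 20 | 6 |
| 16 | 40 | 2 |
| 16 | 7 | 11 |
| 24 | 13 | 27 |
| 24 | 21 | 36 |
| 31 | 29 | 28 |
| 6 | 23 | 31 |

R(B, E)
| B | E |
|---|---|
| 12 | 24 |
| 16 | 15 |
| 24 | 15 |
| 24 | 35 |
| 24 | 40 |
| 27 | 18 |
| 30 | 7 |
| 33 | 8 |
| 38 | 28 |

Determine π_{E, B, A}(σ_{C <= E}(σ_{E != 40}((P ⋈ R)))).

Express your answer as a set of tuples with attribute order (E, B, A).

P ⋈ R (natural join on B): {(12, 30, 5, 24), (12, 33, 5, 24), (12, 8, 28, 24), (16, 20, 6, 15), (16, 40, 2, 15), (16, 7, 11, 15), (24, 13, 27, 15), (24, 13, 27, 35), (24, 13, 27, 40), (24, 21, 36, 15), (24, 21, 36, 35), (24, 21, 36, 40)}
σ[E != 40]: keep tuples satisfying E != 40 → {(12, 30, 5, 24), (12, 33, 5, 24), (12, 8, 28, 24), (16, 20, 6, 15), (16, 40, 2, 15), (16, 7, 11, 15), (24, 13, 27, 15), (24, 13, 27, 35), (24, 21, 36, 15), (24, 21, 36, 35)}
σ[C <= E]: keep tuples satisfying C <= E → {(12, 8, 28, 24), (16, 7, 11, 15), (24, 13, 27, 15), (24, 13, 27, 35), (24, 21, 36, 35)}
Projecting to E, B, A: {(15, 16, 11), (15, 24, 27), (24, 12, 28), (35, 24, 27), (35, 24, 36)}

{(15, 16, 11), (15, 24, 27), (24, 12, 28), (35, 24, 27), (35, 24, 36)}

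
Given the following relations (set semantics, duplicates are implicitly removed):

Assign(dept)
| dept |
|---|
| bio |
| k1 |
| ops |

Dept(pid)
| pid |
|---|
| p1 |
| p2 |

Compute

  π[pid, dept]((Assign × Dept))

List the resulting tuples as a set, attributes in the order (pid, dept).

Assign × Dept: Cartesian product, 3·2 = 6 tuples over (dept, pid).
Projecting to pid, dept: {(p1, bio), (p1, k1), (p1, ops), (p2, bio), (p2, k1), (p2, ops)}

{(p1, bio), (p1, k1), (p1, ops), (p2, bio), (p2, k1), (p2, ops)}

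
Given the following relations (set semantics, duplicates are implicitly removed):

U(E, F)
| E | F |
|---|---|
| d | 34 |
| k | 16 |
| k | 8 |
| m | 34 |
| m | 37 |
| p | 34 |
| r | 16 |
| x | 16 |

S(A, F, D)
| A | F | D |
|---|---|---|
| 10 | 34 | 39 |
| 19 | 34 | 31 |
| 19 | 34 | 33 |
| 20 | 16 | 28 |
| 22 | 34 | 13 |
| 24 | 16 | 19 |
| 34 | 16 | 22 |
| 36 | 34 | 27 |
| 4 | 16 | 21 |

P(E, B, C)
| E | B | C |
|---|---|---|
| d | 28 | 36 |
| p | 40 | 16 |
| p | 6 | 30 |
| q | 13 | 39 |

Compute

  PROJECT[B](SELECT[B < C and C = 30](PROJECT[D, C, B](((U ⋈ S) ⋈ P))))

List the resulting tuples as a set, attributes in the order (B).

{6}

Joining U and S on F yields {(d, 34, 10, 39), (d, 34, 19, 31), (d, 34, 19, 33), (d, 34, 22, 13), (d, 34, 36, 27), (k, 16, 20, 28), (k, 16, 24, 19), (k, 16, 34, 22), (k, 16, 4, 21), (m, 34, 10, 39), (m, 34, 19, 31), (m, 34, 19, 33), (m, 34, 22, 13), (m, 34, 36, 27), (p, 34, 10, 39), (p, 34, 19, 31), (p, 34, 19, 33), (p, 34, 22, 13), (p, 34, 36, 27), (r, 16, 20, 28), (r, 16, 24, 19), (r, 16, 34, 22), (r, 16, 4, 21), (x, 16, 20, 28), (x, 16, 24, 19), (x, 16, 34, 22), (x, 16, 4, 21)}.
Joining (U ⋈ S) and P on E yields {(d, 34, 10, 39, 28, 36), (d, 34, 19, 31, 28, 36), (d, 34, 19, 33, 28, 36), (d, 34, 22, 13, 28, 36), (d, 34, 36, 27, 28, 36), (p, 34, 10, 39, 40, 16), (p, 34, 10, 39, 6, 30), (p, 34, 19, 31, 40, 16), (p, 34, 19, 31, 6, 30), (p, 34, 19, 33, 40, 16), (p, 34, 19, 33, 6, 30), (p, 34, 22, 13, 40, 16), (p, 34, 22, 13, 6, 30), (p, 34, 36, 27, 40, 16), (p, 34, 36, 27, 6, 30)}.
π[D, C, B]: project onto (D, C, B) → {(13, 16, 40), (13, 30, 6), (13, 36, 28), (27, 16, 40), (27, 30, 6), (27, 36, 28), (31, 16, 40), (31, 30, 6), (31, 36, 28), (33, 16, 40), (33, 30, 6), (33, 36, 28), (39, 16, 40), (39, 30, 6), (39, 36, 28)}
Selection B < C and C = 30: {(13, 30, 6), (27, 30, 6), (31, 30, 6), (33, 30, 6), (39, 30, 6)}
π[B]: project onto (B) (4 duplicate(s) eliminated) → {6}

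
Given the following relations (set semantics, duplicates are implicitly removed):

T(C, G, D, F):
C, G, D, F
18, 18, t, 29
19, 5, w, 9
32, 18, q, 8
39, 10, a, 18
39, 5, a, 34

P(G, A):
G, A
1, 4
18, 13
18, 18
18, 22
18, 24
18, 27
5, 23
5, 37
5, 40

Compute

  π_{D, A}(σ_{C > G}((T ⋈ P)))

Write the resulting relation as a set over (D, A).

T ⋈ P (natural join on G): {(18, 18, t, 29, 13), (18, 18, t, 29, 18), (18, 18, t, 29, 22), (18, 18, t, 29, 24), (18, 18, t, 29, 27), (19, 5, w, 9, 23), (19, 5, w, 9, 37), (19, 5, w, 9, 40), (32, 18, q, 8, 13), (32, 18, q, 8, 18), (32, 18, q, 8, 22), (32, 18, q, 8, 24), (32, 18, q, 8, 27), (39, 5, a, 34, 23), (39, 5, a, 34, 37), (39, 5, a, 34, 40)}
Selection C > G: {(19, 5, w, 9, 23), (19, 5, w, 9, 37), (19, 5, w, 9, 40), (32, 18, q, 8, 13), (32, 18, q, 8, 18), (32, 18, q, 8, 22), (32, 18, q, 8, 24), (32, 18, q, 8, 27), (39, 5, a, 34, 23), (39, 5, a, 34, 37), (39, 5, a, 34, 40)}
Projecting to D, A: {(a, 23), (a, 37), (a, 40), (q, 13), (q, 18), (q, 22), (q, 24), (q, 27), (w, 23), (w, 37), (w, 40)}

{(a, 23), (a, 37), (a, 40), (q, 13), (q, 18), (q, 22), (q, 24), (q, 27), (w, 23), (w, 37), (w, 40)}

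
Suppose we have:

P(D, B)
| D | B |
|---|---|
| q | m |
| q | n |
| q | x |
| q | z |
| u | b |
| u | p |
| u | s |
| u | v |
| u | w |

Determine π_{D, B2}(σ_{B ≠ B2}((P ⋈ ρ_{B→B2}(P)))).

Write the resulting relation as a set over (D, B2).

{(q, m), (q, n), (q, x), (q, z), (u, b), (u, p), (u, s), (u, v), (u, w)}

ρ[B→B2]: schema becomes (D, B2); tuples unchanged.
Joining P and ρ_{B→B2}(P) on D yields {(q, m, m), (q, m, n), (q, m, x), (q, m, z), (q, n, m), (q, n, n), (q, n, x), (q, n, z), (q, x, m), (q, x, n), (q, x, x), (q, x, z), (q, z, m), (q, z, n), (q, z, x), (q, z, z), (u, b, b), (u, b, p), (u, b, s), (u, b, v), (u, b, w), (u, p, b), (u, p, p), (u, p, s), (u, p, v), (u, p, w), (u, s, b), (u, s, p), (u, s, s), (u, s, v), (u, s, w), (u, v, b), (u, v, p), (u, v, s), (u, v, v), (u, v, w), (u, w, b), (u, w, p), (u, w, s), (u, w, v), (u, w, w)}.
Apply σ_{B ≠ B2}; surviving tuples: {(q, m, n), (q, m, x), (q, m, z), (q, n, m), (q, n, x), (q, n, z), (q, x, m), (q, x, n), (q, x, z), (q, z, m), (q, z, n), (q, z, x), (u, b, p), (u, b, s), (u, b, v), (u, b, w), (u, p, b), (u, p, s), (u, p, v), (u, p, w), (u, s, b), (u, s, p), (u, s, v), (u, s, w), (u, v, b), (u, v, p), (u, v, s), (u, v, w), (u, w, b), (u, w, p), (u, w, s), (u, w, v)}
π[D, B2]: project onto (D, B2) (23 duplicate(s) eliminated) → {(q, m), (q, n), (q, x), (q, z), (u, b), (u, p), (u, s), (u, v), (u, w)}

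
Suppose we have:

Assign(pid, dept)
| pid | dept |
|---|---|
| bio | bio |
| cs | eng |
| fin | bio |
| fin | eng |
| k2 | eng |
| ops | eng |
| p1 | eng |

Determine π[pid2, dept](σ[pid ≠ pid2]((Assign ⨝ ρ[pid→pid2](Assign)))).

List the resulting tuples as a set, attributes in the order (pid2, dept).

ρ[pid→pid2]: schema becomes (pid2, dept); tuples unchanged.
Assign ⋈ ρ[pid→pid2](Assign) (natural join on dept): {(bio, bio, bio), (bio, bio, fin), (cs, eng, cs), (cs, eng, fin), (cs, eng, k2), (cs, eng, ops), (cs, eng, p1), (fin, bio, bio), (fin, bio, fin), (fin, eng, cs), (fin, eng, fin), (fin, eng, k2), (fin, eng, ops), (fin, eng, p1), (k2, eng, cs), (k2, eng, fin), (k2, eng, k2), (k2, eng, ops), (k2, eng, p1), (ops, eng, cs), (ops, eng, fin), (ops, eng, k2), (ops, eng, ops), (ops, eng, p1), (p1, eng, cs), (p1, eng, fin), (p1, eng, k2), (p1, eng, ops), (p1, eng, p1)}
Filtering on pid ≠ pid2 leaves {(bio, bio, fin), (cs, eng, fin), (cs, eng, k2), (cs, eng, ops), (cs, eng, p1), (fin, bio, bio), (fin, eng, cs), (fin, eng, k2), (fin, eng, ops), (fin, eng, p1), (k2, eng, cs), (k2, eng, fin), (k2, eng, ops), (k2, eng, p1), (ops, eng, cs), (ops, eng, fin), (ops, eng, k2), (ops, eng, p1), (p1, eng, cs), (p1, eng, fin), (p1, eng, k2), (p1, eng, ops)}.
Projecting to pid2, dept (15 duplicate(s) eliminated): {(bio, bio), (cs, eng), (fin, bio), (fin, eng), (k2, eng), (ops, eng), (p1, eng)}

{(bio, bio), (cs, eng), (fin, bio), (fin, eng), (k2, eng), (ops, eng), (p1, eng)}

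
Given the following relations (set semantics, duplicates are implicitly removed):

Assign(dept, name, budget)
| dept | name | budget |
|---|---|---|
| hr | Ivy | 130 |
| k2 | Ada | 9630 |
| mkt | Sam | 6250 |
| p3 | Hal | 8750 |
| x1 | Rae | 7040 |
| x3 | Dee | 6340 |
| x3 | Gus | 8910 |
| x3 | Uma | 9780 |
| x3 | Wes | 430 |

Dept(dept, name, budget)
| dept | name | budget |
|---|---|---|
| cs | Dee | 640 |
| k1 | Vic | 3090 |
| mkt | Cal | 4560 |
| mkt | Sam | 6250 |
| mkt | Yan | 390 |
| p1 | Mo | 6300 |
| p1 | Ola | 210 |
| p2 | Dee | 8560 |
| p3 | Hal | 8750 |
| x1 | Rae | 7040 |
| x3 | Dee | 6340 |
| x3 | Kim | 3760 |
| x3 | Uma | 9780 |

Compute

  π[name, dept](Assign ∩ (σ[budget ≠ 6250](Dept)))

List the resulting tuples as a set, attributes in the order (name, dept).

Selection budget ≠ 6250: {(cs, Dee, 640), (k1, Vic, 3090), (mkt, Cal, 4560), (mkt, Yan, 390), (p1, Mo, 6300), (p1, Ola, 210), (p2, Dee, 8560), (p3, Hal, 8750), (x1, Rae, 7040), (x3, Dee, 6340), (x3, Kim, 3760), (x3, Uma, 9780)}
Set intersection of the two operands is {(p3, Hal, 8750), (x1, Rae, 7040), (x3, Dee, 6340), (x3, Uma, 9780)}.
π_{name, dept} gives {(Dee, x3), (Hal, p3), (Rae, x1), (Uma, x3)}.

{(Dee, x3), (Hal, p3), (Rae, x1), (Uma, x3)}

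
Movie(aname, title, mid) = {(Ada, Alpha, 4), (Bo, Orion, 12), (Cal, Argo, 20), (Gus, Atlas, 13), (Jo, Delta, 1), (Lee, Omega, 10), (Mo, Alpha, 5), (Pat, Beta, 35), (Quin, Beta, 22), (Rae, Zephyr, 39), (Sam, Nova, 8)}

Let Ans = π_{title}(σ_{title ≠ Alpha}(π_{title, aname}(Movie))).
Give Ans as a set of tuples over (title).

Projecting to title, aname: {(Alpha, Ada), (Alpha, Mo), (Argo, Cal), (Atlas, Gus), (Beta, Pat), (Beta, Quin), (Delta, Jo), (Nova, Sam), (Omega, Lee), (Orion, Bo), (Zephyr, Rae)}
σ[title ≠ Alpha]: keep tuples satisfying title ≠ Alpha → {(Argo, Cal), (Atlas, Gus), (Beta, Pat), (Beta, Quin), (Delta, Jo), (Nova, Sam), (Omega, Lee), (Orion, Bo), (Zephyr, Rae)}
Projecting to title (1 duplicate(s) eliminated): {Argo, Atlas, Beta, Delta, Nova, Omega, Orion, Zephyr}

{Argo, Atlas, Beta, Delta, Nova, Omega, Orion, Zephyr}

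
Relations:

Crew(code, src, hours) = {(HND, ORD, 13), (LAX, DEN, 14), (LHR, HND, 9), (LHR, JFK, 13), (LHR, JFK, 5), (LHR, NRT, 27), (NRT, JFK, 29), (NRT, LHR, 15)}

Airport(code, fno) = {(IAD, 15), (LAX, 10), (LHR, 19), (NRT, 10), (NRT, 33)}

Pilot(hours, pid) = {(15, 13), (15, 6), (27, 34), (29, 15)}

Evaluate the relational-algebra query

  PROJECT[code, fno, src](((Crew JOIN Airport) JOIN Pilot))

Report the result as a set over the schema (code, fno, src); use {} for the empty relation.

Natural join on code: {(LAX, DEN, 14, 10), (LHR, HND, 9, 19), (LHR, JFK, 13, 19), (LHR, JFK, 5, 19), (LHR, NRT, 27, 19), (NRT, JFK, 29, 10), (NRT, JFK, 29, 33), (NRT, LHR, 15, 10), (NRT, LHR, 15, 33)}
Natural join on hours: {(LHR, NRT, 27, 19, 34), (NRT, JFK, 29, 10, 15), (NRT, JFK, 29, 33, 15), (NRT, LHR, 15, 10, 13), (NRT, LHR, 15, 10, 6), (NRT, LHR, 15, 33, 13), (NRT, LHR, 15, 33, 6)}
Projecting to code, fno, src (2 duplicate(s) eliminated): {(LHR, 19, NRT), (NRT, 10, JFK), (NRT, 10, LHR), (NRT, 33, JFK), (NRT, 33, LHR)}

{(LHR, 19, NRT), (NRT, 10, JFK), (NRT, 10, LHR), (NRT, 33, JFK), (NRT, 33, LHR)}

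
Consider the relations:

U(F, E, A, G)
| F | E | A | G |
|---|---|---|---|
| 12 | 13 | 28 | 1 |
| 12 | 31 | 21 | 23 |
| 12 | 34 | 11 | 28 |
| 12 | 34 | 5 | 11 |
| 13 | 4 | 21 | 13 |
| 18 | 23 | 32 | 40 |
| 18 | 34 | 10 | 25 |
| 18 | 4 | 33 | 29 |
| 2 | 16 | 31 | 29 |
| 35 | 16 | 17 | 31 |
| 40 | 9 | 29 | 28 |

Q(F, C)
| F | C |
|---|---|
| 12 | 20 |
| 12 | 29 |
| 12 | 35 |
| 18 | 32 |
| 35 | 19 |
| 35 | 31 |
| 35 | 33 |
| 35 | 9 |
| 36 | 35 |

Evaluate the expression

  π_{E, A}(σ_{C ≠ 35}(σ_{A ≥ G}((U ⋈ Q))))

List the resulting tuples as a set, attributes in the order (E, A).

U ⋈ Q (natural join on F): {(12, 13, 28, 1, 20), (12, 13, 28, 1, 29), (12, 13, 28, 1, 35), (12, 31, 21, 23, 20), (12, 31, 21, 23, 29), (12, 31, 21, 23, 35), (12, 34, 11, 28, 20), (12, 34, 11, 28, 29), (12, 34, 11, 28, 35), (12, 34, 5, 11, 20), (12, 34, 5, 11, 29), (12, 34, 5, 11, 35), (18, 23, 32, 40, 32), (18, 34, 10, 25, 32), (18, 4, 33, 29, 32), (35, 16, 17, 31, 19), (35, 16, 17, 31, 31), (35, 16, 17, 31, 33), (35, 16, 17, 31, 9)}
Selection A ≥ G: {(12, 13, 28, 1, 20), (12, 13, 28, 1, 29), (12, 13, 28, 1, 35), (18, 4, 33, 29, 32)}
Selection C ≠ 35: {(12, 13, 28, 1, 20), (12, 13, 28, 1, 29), (18, 4, 33, 29, 32)}
π[E, A]: project onto (E, A) (1 duplicate(s) eliminated) → {(13, 28), (4, 33)}

{(13, 28), (4, 33)}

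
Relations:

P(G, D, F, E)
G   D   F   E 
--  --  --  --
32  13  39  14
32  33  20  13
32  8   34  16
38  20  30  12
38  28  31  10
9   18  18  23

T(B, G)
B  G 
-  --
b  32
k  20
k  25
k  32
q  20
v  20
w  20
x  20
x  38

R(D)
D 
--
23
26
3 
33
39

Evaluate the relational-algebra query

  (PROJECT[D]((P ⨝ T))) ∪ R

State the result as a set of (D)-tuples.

{13, 20, 23, 26, 28, 3, 33, 39, 8}

Natural join on G: {(32, 13, 39, 14, b), (32, 13, 39, 14, k), (32, 33, 20, 13, b), (32, 33, 20, 13, k), (32, 8, 34, 16, b), (32, 8, 34, 16, k), (38, 20, 30, 12, x), (38, 28, 31, 10, x)}
Projecting to D (3 duplicate(s) eliminated): {13, 20, 28, 33, 8}
Taking the union: {13, 20, 23, 26, 28, 3, 33, 39, 8}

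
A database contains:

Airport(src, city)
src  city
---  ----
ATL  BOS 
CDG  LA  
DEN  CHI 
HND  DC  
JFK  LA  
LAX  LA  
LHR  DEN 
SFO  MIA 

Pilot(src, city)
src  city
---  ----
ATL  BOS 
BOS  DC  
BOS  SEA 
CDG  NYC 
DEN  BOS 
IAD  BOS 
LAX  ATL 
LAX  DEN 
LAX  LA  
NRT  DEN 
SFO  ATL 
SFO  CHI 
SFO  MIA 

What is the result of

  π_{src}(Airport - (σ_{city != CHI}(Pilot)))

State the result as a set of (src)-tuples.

{CDG, DEN, HND, JFK, LHR}

σ[city != CHI]: keep tuples satisfying city != CHI → {(ATL, BOS), (BOS, DC), (BOS, SEA), (CDG, NYC), (DEN, BOS), (IAD, BOS), (LAX, ATL), (LAX, DEN), (LAX, LA), (NRT, DEN), (SFO, ATL), (SFO, MIA)}
Taking the difference: {(CDG, LA), (DEN, CHI), (HND, DC), (JFK, LA), (LHR, DEN)}
π[src]: project onto (src) → {CDG, DEN, HND, JFK, LHR}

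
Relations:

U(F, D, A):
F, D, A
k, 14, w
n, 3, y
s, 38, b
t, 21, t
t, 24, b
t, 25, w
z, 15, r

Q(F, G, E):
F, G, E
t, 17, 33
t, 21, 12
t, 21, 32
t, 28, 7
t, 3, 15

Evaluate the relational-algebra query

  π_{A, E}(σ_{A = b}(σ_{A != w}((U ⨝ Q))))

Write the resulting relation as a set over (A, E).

{(b, 12), (b, 15), (b, 32), (b, 33), (b, 7)}

Natural join on F: {(t, 21, t, 17, 33), (t, 21, t, 21, 12), (t, 21, t, 21, 32), (t, 21, t, 28, 7), (t, 21, t, 3, 15), (t, 24, b, 17, 33), (t, 24, b, 21, 12), (t, 24, b, 21, 32), (t, 24, b, 28, 7), (t, 24, b, 3, 15), (t, 25, w, 17, 33), (t, 25, w, 21, 12), (t, 25, w, 21, 32), (t, 25, w, 28, 7), (t, 25, w, 3, 15)}
σ[A != w]: keep tuples satisfying A != w → {(t, 21, t, 17, 33), (t, 21, t, 21, 12), (t, 21, t, 21, 32), (t, 21, t, 28, 7), (t, 21, t, 3, 15), (t, 24, b, 17, 33), (t, 24, b, 21, 12), (t, 24, b, 21, 32), (t, 24, b, 28, 7), (t, 24, b, 3, 15)}
σ[A = b]: keep tuples satisfying A = b → {(t, 24, b, 17, 33), (t, 24, b, 21, 12), (t, 24, b, 21, 32), (t, 24, b, 28, 7), (t, 24, b, 3, 15)}
Keep only column(s) A, E: {(b, 12), (b, 15), (b, 32), (b, 33), (b, 7)}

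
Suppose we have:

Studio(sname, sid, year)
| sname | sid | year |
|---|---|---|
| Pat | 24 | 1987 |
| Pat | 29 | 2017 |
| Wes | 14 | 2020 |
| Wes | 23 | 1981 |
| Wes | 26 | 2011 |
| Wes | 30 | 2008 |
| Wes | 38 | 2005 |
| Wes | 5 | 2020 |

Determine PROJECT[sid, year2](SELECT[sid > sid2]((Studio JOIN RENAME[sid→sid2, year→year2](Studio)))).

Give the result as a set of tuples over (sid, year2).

{(14, 2020), (23, 2020), (26, 1981), (26, 2020), (29, 1987), (30, 1981), (30, 2011), (30, 2020), (38, 1981), (38, 2008), (38, 2011), (38, 2020)}

ρ[sid→sid2, year→year2]: schema becomes (sname, sid2, year2); tuples unchanged.
Joining Studio and RENAME[sid→sid2, year→year2](Studio) on sname yields {(Pat, 24, 1987, 24, 1987), (Pat, 24, 1987, 29, 2017), (Pat, 29, 2017, 24, 1987), (Pat, 29, 2017, 29, 2017), (Wes, 14, 2020, 14, 2020), (Wes, 14, 2020, 23, 1981), (Wes, 14, 2020, 26, 2011), (Wes, 14, 2020, 30, 2008), (Wes, 14, 2020, 38, 2005), (Wes, 14, 2020, 5, 2020), (Wes, 23, 1981, 14, 2020), (Wes, 23, 1981, 23, 1981), (Wes, 23, 1981, 26, 2011), (Wes, 23, 1981, 30, 2008), (Wes, 23, 1981, 38, 2005), (Wes, 23, 1981, 5, 2020), (Wes, 26, 2011, 14, 2020), (Wes, 26, 2011, 23, 1981), (Wes, 26, 2011, 26, 2011), (Wes, 26, 2011, 30, 2008), (Wes, 26, 2011, 38, 2005), (Wes, 26, 2011, 5, 2020), (Wes, 30, 2008, 14, 2020), (Wes, 30, 2008, 23, 1981), (Wes, 30, 2008, 26, 2011), (Wes, 30, 2008, 30, 2008), (Wes, 30, 2008, 38, 2005), (Wes, 30, 2008, 5, 2020), (Wes, 38, 2005, 14, 2020), (Wes, 38, 2005, 23, 1981), (Wes, 38, 2005, 26, 2011), (Wes, 38, 2005, 30, 2008), (Wes, 38, 2005, 38, 2005), (Wes, 38, 2005, 5, 2020), (Wes, 5, 2020, 14, 2020), (Wes, 5, 2020, 23, 1981), (Wes, 5, 2020, 26, 2011), (Wes, 5, 2020, 30, 2008), (Wes, 5, 2020, 38, 2005), (Wes, 5, 2020, 5, 2020)}.
Filtering on sid > sid2 leaves {(Pat, 29, 2017, 24, 1987), (Wes, 14, 2020, 5, 2020), (Wes, 23, 1981, 14, 2020), (Wes, 23, 1981, 5, 2020), (Wes, 26, 2011, 14, 2020), (Wes, 26, 2011, 23, 1981), (Wes, 26, 2011, 5, 2020), (Wes, 30, 2008, 14, 2020), (Wes, 30, 2008, 23, 1981), (Wes, 30, 2008, 26, 2011), (Wes, 30, 2008, 5, 2020), (Wes, 38, 2005, 14, 2020), (Wes, 38, 2005, 23, 1981), (Wes, 38, 2005, 26, 2011), (Wes, 38, 2005, 30, 2008), (Wes, 38, 2005, 5, 2020)}.
Projecting to sid, year2 (4 duplicate(s) eliminated): {(14, 2020), (23, 2020), (26, 1981), (26, 2020), (29, 1987), (30, 1981), (30, 2011), (30, 2020), (38, 1981), (38, 2008), (38, 2011), (38, 2020)}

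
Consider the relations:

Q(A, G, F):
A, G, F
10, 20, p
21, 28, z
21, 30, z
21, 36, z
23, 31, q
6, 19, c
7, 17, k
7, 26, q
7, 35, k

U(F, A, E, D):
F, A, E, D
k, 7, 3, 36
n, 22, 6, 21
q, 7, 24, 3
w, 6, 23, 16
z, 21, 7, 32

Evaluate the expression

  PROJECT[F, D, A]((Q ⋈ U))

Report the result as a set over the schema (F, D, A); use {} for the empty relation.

{(k, 36, 7), (q, 3, 7), (z, 32, 21)}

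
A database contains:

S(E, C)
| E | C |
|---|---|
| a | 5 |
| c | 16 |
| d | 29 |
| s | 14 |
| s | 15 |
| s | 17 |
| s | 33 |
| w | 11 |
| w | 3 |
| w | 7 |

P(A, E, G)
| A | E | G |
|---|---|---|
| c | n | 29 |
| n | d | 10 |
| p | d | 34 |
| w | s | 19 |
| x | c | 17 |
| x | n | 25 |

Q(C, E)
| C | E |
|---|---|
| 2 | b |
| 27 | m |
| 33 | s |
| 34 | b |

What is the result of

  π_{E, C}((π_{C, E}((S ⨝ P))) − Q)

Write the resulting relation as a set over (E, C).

{(c, 16), (d, 29), (s, 14), (s, 15), (s, 17)}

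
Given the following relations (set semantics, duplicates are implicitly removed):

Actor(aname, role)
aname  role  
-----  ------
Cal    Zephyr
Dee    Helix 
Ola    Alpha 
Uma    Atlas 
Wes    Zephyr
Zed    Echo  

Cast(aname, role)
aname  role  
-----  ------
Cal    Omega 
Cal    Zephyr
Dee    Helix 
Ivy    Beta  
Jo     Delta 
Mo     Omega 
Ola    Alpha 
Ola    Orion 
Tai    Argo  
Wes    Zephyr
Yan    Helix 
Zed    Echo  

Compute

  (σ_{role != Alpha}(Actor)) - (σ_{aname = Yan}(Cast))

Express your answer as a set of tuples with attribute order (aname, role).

Selection role != Alpha: {(Cal, Zephyr), (Dee, Helix), (Uma, Atlas), (Wes, Zephyr), (Zed, Echo)}
Selection aname = Yan: {(Yan, Helix)}
Taking the difference: {(Cal, Zephyr), (Dee, Helix), (Uma, Atlas), (Wes, Zephyr), (Zed, Echo)}

{(Cal, Zephyr), (Dee, Helix), (Uma, Atlas), (Wes, Zephyr), (Zed, Echo)}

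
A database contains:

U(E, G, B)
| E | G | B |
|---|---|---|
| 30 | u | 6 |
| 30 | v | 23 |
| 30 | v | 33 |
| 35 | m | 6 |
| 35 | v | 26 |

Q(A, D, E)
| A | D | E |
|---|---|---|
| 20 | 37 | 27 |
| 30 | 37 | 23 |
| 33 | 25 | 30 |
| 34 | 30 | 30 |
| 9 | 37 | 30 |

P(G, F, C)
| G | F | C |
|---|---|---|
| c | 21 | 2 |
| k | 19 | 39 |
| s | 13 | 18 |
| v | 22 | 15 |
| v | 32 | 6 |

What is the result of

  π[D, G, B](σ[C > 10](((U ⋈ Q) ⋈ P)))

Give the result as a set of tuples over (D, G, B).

Natural join on E: {(30, u, 6, 33, 25), (30, u, 6, 34, 30), (30, u, 6, 9, 37), (30, v, 23, 33, 25), (30, v, 23, 34, 30), (30, v, 23, 9, 37), (30, v, 33, 33, 25), (30, v, 33, 34, 30), (30, v, 33, 9, 37)}
Natural join on G: {(30, v, 23, 33, 25, 22, 15), (30, v, 23, 33, 25, 32, 6), (30, v, 23, 34, 30, 22, 15), (30, v, 23, 34, 30, 32, 6), (30, v, 23, 9, 37, 22, 15), (30, v, 23, 9, 37, 32, 6), (30, v, 33, 33, 25, 22, 15), (30, v, 33, 33, 25, 32, 6), (30, v, 33, 34, 30, 22, 15), (30, v, 33, 34, 30, 32, 6), (30, v, 33, 9, 37, 22, 15), (30, v, 33, 9, 37, 32, 6)}
σ[C > 10]: keep tuples satisfying C > 10 → {(30, v, 23, 33, 25, 22, 15), (30, v, 23, 34, 30, 22, 15), (30, v, 23, 9, 37, 22, 15), (30, v, 33, 33, 25, 22, 15), (30, v, 33, 34, 30, 22, 15), (30, v, 33, 9, 37, 22, 15)}
Keep only column(s) D, G, B: {(25, v, 23), (25, v, 33), (30, v, 23), (30, v, 33), (37, v, 23), (37, v, 33)}

{(25, v, 23), (25, v, 33), (30, v, 23), (30, v, 33), (37, v, 23), (37, v, 33)}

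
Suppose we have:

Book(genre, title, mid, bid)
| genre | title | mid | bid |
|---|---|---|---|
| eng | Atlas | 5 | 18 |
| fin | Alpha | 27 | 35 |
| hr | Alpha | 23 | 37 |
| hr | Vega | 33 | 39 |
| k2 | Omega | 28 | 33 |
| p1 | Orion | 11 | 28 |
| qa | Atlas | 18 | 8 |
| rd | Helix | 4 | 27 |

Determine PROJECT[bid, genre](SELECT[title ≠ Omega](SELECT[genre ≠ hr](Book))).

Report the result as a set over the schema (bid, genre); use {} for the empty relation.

{(18, eng), (27, rd), (28, p1), (35, fin), (8, qa)}

Apply σ_{genre ≠ hr}; surviving tuples: {(eng, Atlas, 5, 18), (fin, Alpha, 27, 35), (k2, Omega, 28, 33), (p1, Orion, 11, 28), (qa, Atlas, 18, 8), (rd, Helix, 4, 27)}
Apply σ_{title ≠ Omega}; surviving tuples: {(eng, Atlas, 5, 18), (fin, Alpha, 27, 35), (p1, Orion, 11, 28), (qa, Atlas, 18, 8), (rd, Helix, 4, 27)}
π[bid, genre]: project onto (bid, genre) → {(18, eng), (27, rd), (28, p1), (35, fin), (8, qa)}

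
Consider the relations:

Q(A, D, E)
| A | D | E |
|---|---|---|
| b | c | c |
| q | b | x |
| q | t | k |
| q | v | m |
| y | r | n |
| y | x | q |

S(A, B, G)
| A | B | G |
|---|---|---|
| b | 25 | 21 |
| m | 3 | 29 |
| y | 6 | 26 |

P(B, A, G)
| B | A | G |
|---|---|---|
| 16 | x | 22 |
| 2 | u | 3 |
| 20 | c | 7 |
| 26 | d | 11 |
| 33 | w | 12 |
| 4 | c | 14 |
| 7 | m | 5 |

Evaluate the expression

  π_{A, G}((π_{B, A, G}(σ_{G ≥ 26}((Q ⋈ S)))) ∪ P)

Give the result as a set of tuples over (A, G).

{(c, 14), (c, 7), (d, 11), (m, 5), (u, 3), (w, 12), (x, 22), (y, 26)}

Natural join on A: {(b, c, c, 25, 21), (y, r, n, 6, 26), (y, x, q, 6, 26)}
Filtering on G ≥ 26 leaves {(y, r, n, 6, 26), (y, x, q, 6, 26)}.
Keep only column(s) B, A, G (1 duplicate(s) eliminated): {(6, y, 26)}
Taking the union: {(16, x, 22), (2, u, 3), (20, c, 7), (26, d, 11), (33, w, 12), (4, c, 14), (6, y, 26), (7, m, 5)}
Keep only column(s) A, G: {(c, 14), (c, 7), (d, 11), (m, 5), (u, 3), (w, 12), (x, 22), (y, 26)}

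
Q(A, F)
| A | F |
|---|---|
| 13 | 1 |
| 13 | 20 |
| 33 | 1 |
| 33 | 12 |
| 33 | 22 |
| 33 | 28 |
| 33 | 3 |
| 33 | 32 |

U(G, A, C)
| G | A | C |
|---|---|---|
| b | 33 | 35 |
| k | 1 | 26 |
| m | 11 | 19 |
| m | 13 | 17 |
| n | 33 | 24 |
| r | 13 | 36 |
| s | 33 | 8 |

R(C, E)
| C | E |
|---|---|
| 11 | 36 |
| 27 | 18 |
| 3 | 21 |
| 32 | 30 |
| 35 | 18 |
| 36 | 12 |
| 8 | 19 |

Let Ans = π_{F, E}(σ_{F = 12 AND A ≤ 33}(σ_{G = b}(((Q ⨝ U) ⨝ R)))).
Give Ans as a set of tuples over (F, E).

{(12, 18)}

Natural join on A: {(13, 1, m, 17), (13, 1, r, 36), (13, 20, m, 17), (13, 20, r, 36), (33, 1, b, 35), (33, 1, n, 24), (33, 1, s, 8), (33, 12, b, 35), (33, 12, n, 24), (33, 12, s, 8), (33, 22, b, 35), (33, 22, n, 24), (33, 22, s, 8), (33, 28, b, 35), (33, 28, n, 24), (33, 28, s, 8), (33, 3, b, 35), (33, 3, n, 24), (33, 3, s, 8), (33, 32, b, 35), (33, 32, n, 24), (33, 32, s, 8)}
Natural join on C: {(13, 1, r, 36, 12), (13, 20, r, 36, 12), (33, 1, b, 35, 18), (33, 1, s, 8, 19), (33, 12, b, 35, 18), (33, 12, s, 8, 19), (33, 22, b, 35, 18), (33, 22, s, 8, 19), (33, 28, b, 35, 18), (33, 28, s, 8, 19), (33, 3, b, 35, 18), (33, 3, s, 8, 19), (33, 32, b, 35, 18), (33, 32, s, 8, 19)}
σ[G = b]: keep tuples satisfying G = b → {(33, 1, b, 35, 18), (33, 12, b, 35, 18), (33, 22, b, 35, 18), (33, 28, b, 35, 18), (33, 3, b, 35, 18), (33, 32, b, 35, 18)}
σ[F = 12 AND A ≤ 33]: keep tuples satisfying F = 12 AND A ≤ 33 → {(33, 12, b, 35, 18)}
π_{F, E} gives {(12, 18)}.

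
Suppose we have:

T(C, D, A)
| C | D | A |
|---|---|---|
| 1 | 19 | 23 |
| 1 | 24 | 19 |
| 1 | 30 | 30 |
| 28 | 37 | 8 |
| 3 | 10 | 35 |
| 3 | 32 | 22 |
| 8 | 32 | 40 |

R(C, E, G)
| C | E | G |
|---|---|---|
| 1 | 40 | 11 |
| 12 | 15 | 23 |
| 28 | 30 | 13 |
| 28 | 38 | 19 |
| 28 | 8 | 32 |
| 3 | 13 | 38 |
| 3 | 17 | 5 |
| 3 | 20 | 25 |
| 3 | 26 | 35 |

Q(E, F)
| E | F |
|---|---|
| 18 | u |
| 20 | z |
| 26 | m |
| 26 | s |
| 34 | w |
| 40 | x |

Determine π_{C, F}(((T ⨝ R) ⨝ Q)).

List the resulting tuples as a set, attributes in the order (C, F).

{(1, x), (3, m), (3, s), (3, z)}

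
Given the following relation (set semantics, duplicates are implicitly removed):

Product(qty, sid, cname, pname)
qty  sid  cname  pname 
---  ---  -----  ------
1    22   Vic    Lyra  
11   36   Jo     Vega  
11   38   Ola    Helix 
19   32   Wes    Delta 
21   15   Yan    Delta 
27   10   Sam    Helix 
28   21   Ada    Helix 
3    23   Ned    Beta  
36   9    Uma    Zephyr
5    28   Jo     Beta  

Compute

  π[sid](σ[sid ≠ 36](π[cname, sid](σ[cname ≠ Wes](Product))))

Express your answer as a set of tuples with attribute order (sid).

Selection cname ≠ Wes: {(1, 22, Vic, Lyra), (11, 36, Jo, Vega), (11, 38, Ola, Helix), (21, 15, Yan, Delta), (27, 10, Sam, Helix), (28, 21, Ada, Helix), (3, 23, Ned, Beta), (36, 9, Uma, Zephyr), (5, 28, Jo, Beta)}
π_{cname, sid} gives {(Ada, 21), (Jo, 28), (Jo, 36), (Ned, 23), (Ola, 38), (Sam, 10), (Uma, 9), (Vic, 22), (Yan, 15)}.
Selection sid ≠ 36: {(Ada, 21), (Jo, 28), (Ned, 23), (Ola, 38), (Sam, 10), (Uma, 9), (Vic, 22), (Yan, 15)}
π_{sid} gives {10, 15, 21, 22, 23, 28, 38, 9}.

{10, 15, 21, 22, 23, 28, 38, 9}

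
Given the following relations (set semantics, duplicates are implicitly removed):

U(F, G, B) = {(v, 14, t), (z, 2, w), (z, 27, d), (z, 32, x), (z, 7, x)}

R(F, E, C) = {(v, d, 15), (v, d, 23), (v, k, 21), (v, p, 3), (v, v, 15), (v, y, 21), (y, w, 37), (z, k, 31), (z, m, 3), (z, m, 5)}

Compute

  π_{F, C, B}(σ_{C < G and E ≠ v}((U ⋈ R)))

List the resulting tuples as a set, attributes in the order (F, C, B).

{(v, 3, t), (z, 3, d), (z, 3, x), (z, 31, x), (z, 5, d), (z, 5, x)}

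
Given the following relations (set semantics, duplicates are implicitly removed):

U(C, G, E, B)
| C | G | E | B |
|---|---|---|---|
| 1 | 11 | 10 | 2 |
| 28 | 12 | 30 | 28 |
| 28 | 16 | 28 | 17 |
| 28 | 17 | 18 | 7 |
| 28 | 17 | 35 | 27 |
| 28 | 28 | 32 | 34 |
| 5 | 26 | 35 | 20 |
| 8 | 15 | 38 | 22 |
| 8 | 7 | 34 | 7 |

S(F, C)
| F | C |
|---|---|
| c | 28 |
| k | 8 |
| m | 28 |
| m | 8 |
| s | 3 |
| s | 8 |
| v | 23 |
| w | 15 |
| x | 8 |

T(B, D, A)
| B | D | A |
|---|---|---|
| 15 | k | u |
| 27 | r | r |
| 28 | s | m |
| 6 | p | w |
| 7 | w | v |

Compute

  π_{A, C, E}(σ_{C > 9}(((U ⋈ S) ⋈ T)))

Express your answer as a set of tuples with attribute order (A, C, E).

{(m, 28, 30), (r, 28, 35), (v, 28, 18)}

Natural join on C: {(28, 12, 30, 28, c), (28, 12, 30, 28, m), (28, 16, 28, 17, c), (28, 16, 28, 17, m), (28, 17, 18, 7, c), (28, 17, 18, 7, m), (28, 17, 35, 27, c), (28, 17, 35, 27, m), (28, 28, 32, 34, c), (28, 28, 32, 34, m), (8, 15, 38, 22, k), (8, 15, 38, 22, m), (8, 15, 38, 22, s), (8, 15, 38, 22, x), (8, 7, 34, 7, k), (8, 7, 34, 7, m), (8, 7, 34, 7, s), (8, 7, 34, 7, x)}
Natural join on B: {(28, 12, 30, 28, c, s, m), (28, 12, 30, 28, m, s, m), (28, 17, 18, 7, c, w, v), (28, 17, 18, 7, m, w, v), (28, 17, 35, 27, c, r, r), (28, 17, 35, 27, m, r, r), (8, 7, 34, 7, k, w, v), (8, 7, 34, 7, m, w, v), (8, 7, 34, 7, s, w, v), (8, 7, 34, 7, x, w, v)}
Filtering on C > 9 leaves {(28, 12, 30, 28, c, s, m), (28, 12, 30, 28, m, s, m), (28, 17, 18, 7, c, w, v), (28, 17, 18, 7, m, w, v), (28, 17, 35, 27, c, r, r), (28, 17, 35, 27, m, r, r)}.
Keep only column(s) A, C, E (3 duplicate(s) eliminated): {(m, 28, 30), (r, 28, 35), (v, 28, 18)}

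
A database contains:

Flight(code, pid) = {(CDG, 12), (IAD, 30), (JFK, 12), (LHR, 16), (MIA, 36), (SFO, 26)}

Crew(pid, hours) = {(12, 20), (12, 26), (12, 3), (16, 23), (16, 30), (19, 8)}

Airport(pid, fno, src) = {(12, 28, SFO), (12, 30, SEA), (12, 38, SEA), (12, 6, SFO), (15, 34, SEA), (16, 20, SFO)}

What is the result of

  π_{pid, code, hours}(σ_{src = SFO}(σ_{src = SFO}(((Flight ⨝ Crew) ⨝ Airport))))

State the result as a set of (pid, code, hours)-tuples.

{(12, CDG, 20), (12, CDG, 26), (12, CDG, 3), (12, JFK, 20), (12, JFK, 26), (12, JFK, 3), (16, LHR, 23), (16, LHR, 30)}

Natural join on pid: {(CDG, 12, 20), (CDG, 12, 26), (CDG, 12, 3), (JFK, 12, 20), (JFK, 12, 26), (JFK, 12, 3), (LHR, 16, 23), (LHR, 16, 30)}
Natural join on pid: {(CDG, 12, 20, 28, SFO), (CDG, 12, 20, 30, SEA), (CDG, 12, 20, 38, SEA), (CDG, 12, 20, 6, SFO), (CDG, 12, 26, 28, SFO), (CDG, 12, 26, 30, SEA), (CDG, 12, 26, 38, SEA), (CDG, 12, 26, 6, SFO), (CDG, 12, 3, 28, SFO), (CDG, 12, 3, 30, SEA), (CDG, 12, 3, 38, SEA), (CDG, 12, 3, 6, SFO), (JFK, 12, 20, 28, SFO), (JFK, 12, 20, 30, SEA), (JFK, 12, 20, 38, SEA), (JFK, 12, 20, 6, SFO), (JFK, 12, 26, 28, SFO), (JFK, 12, 26, 30, SEA), (JFK, 12, 26, 38, SEA), (JFK, 12, 26, 6, SFO), (JFK, 12, 3, 28, SFO), (JFK, 12, 3, 30, SEA), (JFK, 12, 3, 38, SEA), (JFK, 12, 3, 6, SFO), (LHR, 16, 23, 20, SFO), (LHR, 16, 30, 20, SFO)}
Selection src = SFO: {(CDG, 12, 20, 28, SFO), (CDG, 12, 20, 6, SFO), (CDG, 12, 26, 28, SFO), (CDG, 12, 26, 6, SFO), (CDG, 12, 3, 28, SFO), (CDG, 12, 3, 6, SFO), (JFK, 12, 20, 28, SFO), (JFK, 12, 20, 6, SFO), (JFK, 12, 26, 28, SFO), (JFK, 12, 26, 6, SFO), (JFK, 12, 3, 28, SFO), (JFK, 12, 3, 6, SFO), (LHR, 16, 23, 20, SFO), (LHR, 16, 30, 20, SFO)}
Selection src = SFO: {(CDG, 12, 20, 28, SFO), (CDG, 12, 20, 6, SFO), (CDG, 12, 26, 28, SFO), (CDG, 12, 26, 6, SFO), (CDG, 12, 3, 28, SFO), (CDG, 12, 3, 6, SFO), (JFK, 12, 20, 28, SFO), (JFK, 12, 20, 6, SFO), (JFK, 12, 26, 28, SFO), (JFK, 12, 26, 6, SFO), (JFK, 12, 3, 28, SFO), (JFK, 12, 3, 6, SFO), (LHR, 16, 23, 20, SFO), (LHR, 16, 30, 20, SFO)}
Projecting to pid, code, hours (6 duplicate(s) eliminated): {(12, CDG, 20), (12, CDG, 26), (12, CDG, 3), (12, JFK, 20), (12, JFK, 26), (12, JFK, 3), (16, LHR, 23), (16, LHR, 30)}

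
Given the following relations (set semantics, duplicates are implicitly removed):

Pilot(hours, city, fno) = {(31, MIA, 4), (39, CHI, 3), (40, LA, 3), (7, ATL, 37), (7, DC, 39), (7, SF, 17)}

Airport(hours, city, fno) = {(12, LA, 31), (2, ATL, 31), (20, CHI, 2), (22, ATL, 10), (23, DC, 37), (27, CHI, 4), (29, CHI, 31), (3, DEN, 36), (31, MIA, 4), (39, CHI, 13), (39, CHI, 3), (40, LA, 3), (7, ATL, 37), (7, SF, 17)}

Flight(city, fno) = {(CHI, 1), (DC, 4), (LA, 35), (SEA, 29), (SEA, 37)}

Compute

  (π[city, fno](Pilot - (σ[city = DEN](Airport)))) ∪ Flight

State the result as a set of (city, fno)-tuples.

{(ATL, 37), (CHI, 1), (CHI, 3), (DC, 39), (DC, 4), (LA, 3), (LA, 35), (MIA, 4), (SEA, 29), (SEA, 37), (SF, 17)}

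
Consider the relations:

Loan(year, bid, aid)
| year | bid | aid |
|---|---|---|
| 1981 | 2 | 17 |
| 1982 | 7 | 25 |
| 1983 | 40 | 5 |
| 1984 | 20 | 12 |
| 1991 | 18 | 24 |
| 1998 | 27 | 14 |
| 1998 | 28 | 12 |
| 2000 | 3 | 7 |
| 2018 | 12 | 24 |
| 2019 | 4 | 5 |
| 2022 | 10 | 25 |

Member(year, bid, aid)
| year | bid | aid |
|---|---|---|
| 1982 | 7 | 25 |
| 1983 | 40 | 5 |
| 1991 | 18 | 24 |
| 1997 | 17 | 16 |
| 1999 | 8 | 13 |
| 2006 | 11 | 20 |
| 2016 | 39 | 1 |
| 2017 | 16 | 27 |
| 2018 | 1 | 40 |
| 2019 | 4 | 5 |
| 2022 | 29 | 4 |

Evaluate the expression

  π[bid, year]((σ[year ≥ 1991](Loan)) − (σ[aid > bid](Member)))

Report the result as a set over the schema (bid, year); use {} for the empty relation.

σ[year ≥ 1991]: keep tuples satisfying year ≥ 1991 → {(1991, 18, 24), (1998, 27, 14), (1998, 28, 12), (2000, 3, 7), (2018, 12, 24), (2019, 4, 5), (2022, 10, 25)}
σ[aid > bid]: keep tuples satisfying aid > bid → {(1982, 7, 25), (1991, 18, 24), (1999, 8, 13), (2006, 11, 20), (2017, 16, 27), (2018, 1, 40), (2019, 4, 5)}
Difference: {(1991, 18, 24), (1998, 27, 14), (1998, 28, 12), (2000, 3, 7), (2018, 12, 24), (2019, 4, 5), (2022, 10, 25)} with {(1982, 7, 25), (1991, 18, 24), (1999, 8, 13), (2006, 11, 20), (2017, 16, 27), (2018, 1, 40), (2019, 4, 5)} → {(1998, 27, 14), (1998, 28, 12), (2000, 3, 7), (2018, 12, 24), (2022, 10, 25)}
π_{bid, year} gives {(10, 2022), (12, 2018), (27, 1998), (28, 1998), (3, 2000)}.

{(10, 2022), (12, 2018), (27, 1998), (28, 1998), (3, 2000)}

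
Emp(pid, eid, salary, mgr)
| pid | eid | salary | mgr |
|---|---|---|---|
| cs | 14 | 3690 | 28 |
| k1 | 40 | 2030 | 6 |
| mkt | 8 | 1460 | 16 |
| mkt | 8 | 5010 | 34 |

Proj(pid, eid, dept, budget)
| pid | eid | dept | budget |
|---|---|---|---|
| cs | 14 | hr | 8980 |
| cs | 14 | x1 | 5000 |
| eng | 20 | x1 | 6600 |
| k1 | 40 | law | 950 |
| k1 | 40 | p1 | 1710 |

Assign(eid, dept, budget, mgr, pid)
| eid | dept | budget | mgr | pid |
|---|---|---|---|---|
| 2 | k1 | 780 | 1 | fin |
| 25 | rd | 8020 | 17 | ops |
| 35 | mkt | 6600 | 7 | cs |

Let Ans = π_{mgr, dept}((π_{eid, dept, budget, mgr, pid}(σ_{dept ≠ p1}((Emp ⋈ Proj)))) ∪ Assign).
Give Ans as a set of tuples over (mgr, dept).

Emp ⋈ Proj (natural join on pid, eid): {(cs, 14, 3690, 28, hr, 8980), (cs, 14, 3690, 28, x1, 5000), (k1, 40, 2030, 6, law, 950), (k1, 40, 2030, 6, p1, 1710)}
σ[dept ≠ p1]: keep tuples satisfying dept ≠ p1 → {(cs, 14, 3690, 28, hr, 8980), (cs, 14, 3690, 28, x1, 5000), (k1, 40, 2030, 6, law, 950)}
Projecting to eid, dept, budget, mgr, pid: {(14, hr, 8980, 28, cs), (14, x1, 5000, 28, cs), (40, law, 950, 6, k1)}
Union: {(14, hr, 8980, 28, cs), (14, x1, 5000, 28, cs), (40, law, 950, 6, k1)} with {(2, k1, 780, 1, fin), (25, rd, 8020, 17, ops), (35, mkt, 6600, 7, cs)} → {(14, hr, 8980, 28, cs), (14, x1, 5000, 28, cs), (2, k1, 780, 1, fin), (25, rd, 8020, 17, ops), (35, mkt, 6600, 7, cs), (40, law, 950, 6, k1)}
Projecting to mgr, dept: {(1, k1), (17, rd), (28, hr), (28, x1), (6, law), (7, mkt)}

{(1, k1), (17, rd), (28, hr), (28, x1), (6, law), (7, mkt)}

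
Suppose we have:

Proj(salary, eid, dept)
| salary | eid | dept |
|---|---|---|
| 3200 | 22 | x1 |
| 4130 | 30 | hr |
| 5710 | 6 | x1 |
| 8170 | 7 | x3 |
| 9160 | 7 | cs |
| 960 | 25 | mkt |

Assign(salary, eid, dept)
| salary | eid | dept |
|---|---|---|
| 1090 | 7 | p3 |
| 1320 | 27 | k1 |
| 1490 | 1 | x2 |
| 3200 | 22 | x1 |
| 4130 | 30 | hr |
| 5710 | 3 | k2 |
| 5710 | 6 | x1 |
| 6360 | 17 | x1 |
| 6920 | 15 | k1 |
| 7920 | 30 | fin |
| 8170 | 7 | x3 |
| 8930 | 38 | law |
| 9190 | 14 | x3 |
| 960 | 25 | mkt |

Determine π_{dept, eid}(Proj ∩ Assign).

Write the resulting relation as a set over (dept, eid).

{(hr, 30), (mkt, 25), (x1, 22), (x1, 6), (x3, 7)}

Taking the intersection: {(3200, 22, x1), (4130, 30, hr), (5710, 6, x1), (8170, 7, x3), (960, 25, mkt)}
π_{dept, eid} gives {(hr, 30), (mkt, 25), (x1, 22), (x1, 6), (x3, 7)}.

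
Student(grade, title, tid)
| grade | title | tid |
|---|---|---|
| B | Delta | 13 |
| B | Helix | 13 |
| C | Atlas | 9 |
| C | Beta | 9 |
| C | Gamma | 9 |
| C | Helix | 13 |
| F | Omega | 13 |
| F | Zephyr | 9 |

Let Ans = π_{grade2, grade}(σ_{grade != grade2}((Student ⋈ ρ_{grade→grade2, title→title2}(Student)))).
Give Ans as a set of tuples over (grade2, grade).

ρ[grade→grade2, title→title2]: schema becomes (grade2, title2, tid); tuples unchanged.
Student ⋈ ρ_{grade→grade2, title→title2}(Student) (natural join on tid): {(B, Delta, 13, B, Delta), (B, Delta, 13, B, Helix), (B, Delta, 13, C, Helix), (B, Delta, 13, F, Omega), (B, Helix, 13, B, Delta), (B, Helix, 13, B, Helix), (B, Helix, 13, C, Helix), (B, Helix, 13, F, Omega), (C, Atlas, 9, C, Atlas), (C, Atlas, 9, C, Beta), (C, Atlas, 9, C, Gamma), (C, Atlas, 9, F, Zephyr), (C, Beta, 9, C, Atlas), (C, Beta, 9, C, Beta), (C, Beta, 9, C, Gamma), (C, Beta, 9, F, Zephyr), (C, Gamma, 9, C, Atlas), (C, Gamma, 9, C, Beta), (C, Gamma, 9, C, Gamma), (C, Gamma, 9, F, Zephyr), (C, Helix, 13, B, Delta), (C, Helix, 13, B, Helix), (C, Helix, 13, C, Helix), (C, Helix, 13, F, Omega), (F, Omega, 13, B, Delta), (F, Omega, 13, B, Helix), (F, Omega, 13, C, Helix), (F, Omega, 13, F, Omega), (F, Zephyr, 9, C, Atlas), (F, Zephyr, 9, C, Beta), (F, Zephyr, 9, C, Gamma), (F, Zephyr, 9, F, Zephyr)}
Selection grade != grade2: {(B, Delta, 13, C, Helix), (B, Delta, 13, F, Omega), (B, Helix, 13, C, Helix), (B, Helix, 13, F, Omega), (C, Atlas, 9, F, Zephyr), (C, Beta, 9, F, Zephyr), (C, Gamma, 9, F, Zephyr), (C, Helix, 13, B, Delta), (C, Helix, 13, B, Helix), (C, Helix, 13, F, Omega), (F, Omega, 13, B, Delta), (F, Omega, 13, B, Helix), (F, Omega, 13, C, Helix), (F, Zephyr, 9, C, Atlas), (F, Zephyr, 9, C, Beta), (F, Zephyr, 9, C, Gamma)}
Keep only column(s) grade2, grade (10 duplicate(s) eliminated): {(B, C), (B, F), (C, B), (C, F), (F, B), (F, C)}

{(B, C), (B, F), (C, B), (C, F), (F, B), (F, C)}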